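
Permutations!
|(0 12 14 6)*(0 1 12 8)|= |(0 8)(1 12 14 6)|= 4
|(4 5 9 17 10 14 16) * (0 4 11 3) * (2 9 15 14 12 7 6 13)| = 8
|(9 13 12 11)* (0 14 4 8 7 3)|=12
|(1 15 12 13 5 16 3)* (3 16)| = |(16)(1 15 12 13 5 3)| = 6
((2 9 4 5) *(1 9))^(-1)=((1 9 4 5 2))^(-1)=(1 2 5 4 9)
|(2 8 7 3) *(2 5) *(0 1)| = |(0 1)(2 8 7 3 5)| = 10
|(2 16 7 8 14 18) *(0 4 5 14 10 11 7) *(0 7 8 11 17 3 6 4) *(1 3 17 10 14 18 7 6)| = 12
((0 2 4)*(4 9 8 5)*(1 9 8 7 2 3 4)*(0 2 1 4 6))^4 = (0 3 6)(1 9 7)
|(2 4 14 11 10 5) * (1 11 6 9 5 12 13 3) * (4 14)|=30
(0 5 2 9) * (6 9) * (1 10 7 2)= (0 5 1 10 7 2 6 9)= [5, 10, 6, 3, 4, 1, 9, 2, 8, 0, 7]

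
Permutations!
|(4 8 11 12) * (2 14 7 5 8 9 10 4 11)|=30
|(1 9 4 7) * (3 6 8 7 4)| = |(1 9 3 6 8 7)| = 6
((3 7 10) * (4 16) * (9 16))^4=(3 7 10)(4 9 16)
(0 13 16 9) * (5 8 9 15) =(0 13 16 15 5 8 9) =[13, 1, 2, 3, 4, 8, 6, 7, 9, 0, 10, 11, 12, 16, 14, 5, 15]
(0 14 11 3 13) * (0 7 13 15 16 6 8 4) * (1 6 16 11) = (16)(0 14 1 6 8 4)(3 15 11)(7 13) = [14, 6, 2, 15, 0, 5, 8, 13, 4, 9, 10, 3, 12, 7, 1, 11, 16]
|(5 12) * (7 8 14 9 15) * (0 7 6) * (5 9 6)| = 20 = |(0 7 8 14 6)(5 12 9 15)|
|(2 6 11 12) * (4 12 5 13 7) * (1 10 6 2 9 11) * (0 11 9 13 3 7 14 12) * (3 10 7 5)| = 9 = |(0 11 3 5 10 6 1 7 4)(12 13 14)|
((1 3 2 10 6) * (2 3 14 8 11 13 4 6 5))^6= (1 6 4 13 11 8 14)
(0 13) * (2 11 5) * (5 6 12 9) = (0 13)(2 11 6 12 9 5) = [13, 1, 11, 3, 4, 2, 12, 7, 8, 5, 10, 6, 9, 0]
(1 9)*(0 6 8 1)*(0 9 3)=(9)(0 6 8 1 3)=[6, 3, 2, 0, 4, 5, 8, 7, 1, 9]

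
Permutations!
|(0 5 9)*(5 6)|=4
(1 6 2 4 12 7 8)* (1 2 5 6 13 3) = [0, 13, 4, 1, 12, 6, 5, 8, 2, 9, 10, 11, 7, 3] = (1 13 3)(2 4 12 7 8)(5 6)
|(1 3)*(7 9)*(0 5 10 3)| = 10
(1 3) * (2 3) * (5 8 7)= (1 2 3)(5 8 7)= [0, 2, 3, 1, 4, 8, 6, 5, 7]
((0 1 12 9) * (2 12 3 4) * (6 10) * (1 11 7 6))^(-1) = ((0 11 7 6 10 1 3 4 2 12 9))^(-1) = (0 9 12 2 4 3 1 10 6 7 11)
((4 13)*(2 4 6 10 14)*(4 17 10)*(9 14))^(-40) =((2 17 10 9 14)(4 13 6))^(-40) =(17)(4 6 13)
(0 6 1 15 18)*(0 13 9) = (0 6 1 15 18 13 9) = [6, 15, 2, 3, 4, 5, 1, 7, 8, 0, 10, 11, 12, 9, 14, 18, 16, 17, 13]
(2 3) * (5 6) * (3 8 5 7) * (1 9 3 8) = [0, 9, 1, 2, 4, 6, 7, 8, 5, 3] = (1 9 3 2)(5 6 7 8)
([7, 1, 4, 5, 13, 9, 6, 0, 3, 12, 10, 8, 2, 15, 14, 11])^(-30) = (15)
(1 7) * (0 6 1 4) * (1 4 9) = (0 6 4)(1 7 9) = [6, 7, 2, 3, 0, 5, 4, 9, 8, 1]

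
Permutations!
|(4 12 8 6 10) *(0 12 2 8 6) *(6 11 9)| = |(0 12 11 9 6 10 4 2 8)| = 9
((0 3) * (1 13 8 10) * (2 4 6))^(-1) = ((0 3)(1 13 8 10)(2 4 6))^(-1) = (0 3)(1 10 8 13)(2 6 4)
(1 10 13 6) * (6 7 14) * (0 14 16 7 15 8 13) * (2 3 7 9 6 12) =(0 14 12 2 3 7 16 9 6 1 10)(8 13 15) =[14, 10, 3, 7, 4, 5, 1, 16, 13, 6, 0, 11, 2, 15, 12, 8, 9]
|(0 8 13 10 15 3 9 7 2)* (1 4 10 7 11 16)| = |(0 8 13 7 2)(1 4 10 15 3 9 11 16)| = 40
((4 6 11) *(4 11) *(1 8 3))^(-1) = ((11)(1 8 3)(4 6))^(-1) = (11)(1 3 8)(4 6)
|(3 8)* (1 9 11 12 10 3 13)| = 8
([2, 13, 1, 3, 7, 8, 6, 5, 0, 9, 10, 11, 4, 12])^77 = (0 4 2 7 1 5 13 8 12)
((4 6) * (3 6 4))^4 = (6)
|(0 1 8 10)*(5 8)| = |(0 1 5 8 10)| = 5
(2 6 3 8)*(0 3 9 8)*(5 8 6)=(0 3)(2 5 8)(6 9)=[3, 1, 5, 0, 4, 8, 9, 7, 2, 6]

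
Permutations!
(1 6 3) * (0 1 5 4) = (0 1 6 3 5 4) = [1, 6, 2, 5, 0, 4, 3]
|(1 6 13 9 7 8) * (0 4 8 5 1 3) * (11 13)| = 28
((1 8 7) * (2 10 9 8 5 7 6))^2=(1 7 5)(2 9 6 10 8)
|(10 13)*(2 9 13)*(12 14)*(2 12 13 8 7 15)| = |(2 9 8 7 15)(10 12 14 13)| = 20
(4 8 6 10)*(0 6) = (0 6 10 4 8) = [6, 1, 2, 3, 8, 5, 10, 7, 0, 9, 4]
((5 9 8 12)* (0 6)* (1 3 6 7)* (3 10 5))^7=(0 12 5 7 3 9 1 6 8 10)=((0 7 1 10 5 9 8 12 3 6))^7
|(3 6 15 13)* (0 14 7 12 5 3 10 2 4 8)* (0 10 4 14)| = 12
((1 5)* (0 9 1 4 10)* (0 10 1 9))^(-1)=((10)(1 5 4))^(-1)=(10)(1 4 5)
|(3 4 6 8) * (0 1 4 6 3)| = |(0 1 4 3 6 8)| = 6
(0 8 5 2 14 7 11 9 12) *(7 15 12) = [8, 1, 14, 3, 4, 2, 6, 11, 5, 7, 10, 9, 0, 13, 15, 12] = (0 8 5 2 14 15 12)(7 11 9)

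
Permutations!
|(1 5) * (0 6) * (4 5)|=6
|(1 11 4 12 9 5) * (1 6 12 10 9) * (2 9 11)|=|(1 2 9 5 6 12)(4 10 11)|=6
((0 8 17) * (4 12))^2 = ((0 8 17)(4 12))^2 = (0 17 8)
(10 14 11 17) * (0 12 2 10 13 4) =(0 12 2 10 14 11 17 13 4) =[12, 1, 10, 3, 0, 5, 6, 7, 8, 9, 14, 17, 2, 4, 11, 15, 16, 13]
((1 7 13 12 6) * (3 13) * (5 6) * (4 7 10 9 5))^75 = (13)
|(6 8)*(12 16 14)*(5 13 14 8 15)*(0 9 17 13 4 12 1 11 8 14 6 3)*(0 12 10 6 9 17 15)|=63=|(0 17 13 9 15 5 4 10 6)(1 11 8 3 12 16 14)|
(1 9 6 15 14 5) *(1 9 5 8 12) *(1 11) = (1 5 9 6 15 14 8 12 11) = [0, 5, 2, 3, 4, 9, 15, 7, 12, 6, 10, 1, 11, 13, 8, 14]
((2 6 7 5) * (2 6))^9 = (7)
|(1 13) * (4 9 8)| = 6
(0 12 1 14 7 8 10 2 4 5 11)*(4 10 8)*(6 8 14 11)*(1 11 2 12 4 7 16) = (0 4 5 6 8 14 16 1 2 10 12 11) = [4, 2, 10, 3, 5, 6, 8, 7, 14, 9, 12, 0, 11, 13, 16, 15, 1]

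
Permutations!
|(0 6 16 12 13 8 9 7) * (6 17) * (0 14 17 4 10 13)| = 12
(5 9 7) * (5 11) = [0, 1, 2, 3, 4, 9, 6, 11, 8, 7, 10, 5] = (5 9 7 11)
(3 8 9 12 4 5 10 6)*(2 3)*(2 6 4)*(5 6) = (2 3 8 9 12)(4 6 5 10) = [0, 1, 3, 8, 6, 10, 5, 7, 9, 12, 4, 11, 2]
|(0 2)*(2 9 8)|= 4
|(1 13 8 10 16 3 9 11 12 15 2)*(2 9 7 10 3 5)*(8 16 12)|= 40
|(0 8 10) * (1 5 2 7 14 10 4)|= |(0 8 4 1 5 2 7 14 10)|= 9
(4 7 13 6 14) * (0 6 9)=(0 6 14 4 7 13 9)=[6, 1, 2, 3, 7, 5, 14, 13, 8, 0, 10, 11, 12, 9, 4]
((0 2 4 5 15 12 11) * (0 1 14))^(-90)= (15)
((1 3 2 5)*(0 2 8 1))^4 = ((0 2 5)(1 3 8))^4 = (0 2 5)(1 3 8)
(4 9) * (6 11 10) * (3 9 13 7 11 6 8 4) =(3 9)(4 13 7 11 10 8) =[0, 1, 2, 9, 13, 5, 6, 11, 4, 3, 8, 10, 12, 7]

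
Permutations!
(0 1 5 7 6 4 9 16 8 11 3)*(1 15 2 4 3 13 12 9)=(0 15 2 4 1 5 7 6 3)(8 11 13 12 9 16)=[15, 5, 4, 0, 1, 7, 3, 6, 11, 16, 10, 13, 9, 12, 14, 2, 8]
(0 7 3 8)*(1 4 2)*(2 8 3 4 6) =(0 7 4 8)(1 6 2) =[7, 6, 1, 3, 8, 5, 2, 4, 0]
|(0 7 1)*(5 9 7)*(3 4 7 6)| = 8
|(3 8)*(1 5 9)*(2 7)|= 6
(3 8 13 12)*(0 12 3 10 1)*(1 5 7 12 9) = (0 9 1)(3 8 13)(5 7 12 10) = [9, 0, 2, 8, 4, 7, 6, 12, 13, 1, 5, 11, 10, 3]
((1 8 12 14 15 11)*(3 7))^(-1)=((1 8 12 14 15 11)(3 7))^(-1)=(1 11 15 14 12 8)(3 7)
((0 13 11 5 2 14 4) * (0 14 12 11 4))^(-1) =(0 14 4 13)(2 5 11 12)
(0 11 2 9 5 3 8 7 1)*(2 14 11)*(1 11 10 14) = (0 2 9 5 3 8 7 11 1)(10 14) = [2, 0, 9, 8, 4, 3, 6, 11, 7, 5, 14, 1, 12, 13, 10]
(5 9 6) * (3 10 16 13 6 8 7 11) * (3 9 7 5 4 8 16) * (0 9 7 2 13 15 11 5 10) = (0 9 16 15 11 7 5 2 13 6 4 8 10 3) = [9, 1, 13, 0, 8, 2, 4, 5, 10, 16, 3, 7, 12, 6, 14, 11, 15]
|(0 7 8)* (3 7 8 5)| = 6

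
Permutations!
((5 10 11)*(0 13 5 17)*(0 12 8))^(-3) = (0 17 5 8 11 13 12 10)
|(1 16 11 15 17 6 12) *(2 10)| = |(1 16 11 15 17 6 12)(2 10)| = 14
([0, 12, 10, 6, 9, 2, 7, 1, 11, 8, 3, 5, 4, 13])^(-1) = (13)(1 7 6 3 10 2 5 11 8 9 4 12)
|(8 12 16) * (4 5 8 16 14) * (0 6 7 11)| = |(16)(0 6 7 11)(4 5 8 12 14)| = 20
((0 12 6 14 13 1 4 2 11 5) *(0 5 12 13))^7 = (0 6 11 4 13 14 12 2 1)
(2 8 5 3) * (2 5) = (2 8)(3 5) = [0, 1, 8, 5, 4, 3, 6, 7, 2]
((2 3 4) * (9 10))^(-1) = ((2 3 4)(9 10))^(-1) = (2 4 3)(9 10)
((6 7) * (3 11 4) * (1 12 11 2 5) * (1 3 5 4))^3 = (12)(2 3 5 4)(6 7)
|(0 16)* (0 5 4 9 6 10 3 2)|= 9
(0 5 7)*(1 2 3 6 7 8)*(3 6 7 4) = [5, 2, 6, 7, 3, 8, 4, 0, 1] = (0 5 8 1 2 6 4 3 7)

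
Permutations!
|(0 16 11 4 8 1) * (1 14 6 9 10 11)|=21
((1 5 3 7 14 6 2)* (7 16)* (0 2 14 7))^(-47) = (0 2 1 5 3 16)(6 14)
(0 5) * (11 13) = (0 5)(11 13) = [5, 1, 2, 3, 4, 0, 6, 7, 8, 9, 10, 13, 12, 11]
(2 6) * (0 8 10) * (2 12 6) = [8, 1, 2, 3, 4, 5, 12, 7, 10, 9, 0, 11, 6] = (0 8 10)(6 12)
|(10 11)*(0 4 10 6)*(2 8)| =10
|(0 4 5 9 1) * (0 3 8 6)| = 8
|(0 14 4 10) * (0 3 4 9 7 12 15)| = |(0 14 9 7 12 15)(3 4 10)| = 6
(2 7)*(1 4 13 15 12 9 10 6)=[0, 4, 7, 3, 13, 5, 1, 2, 8, 10, 6, 11, 9, 15, 14, 12]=(1 4 13 15 12 9 10 6)(2 7)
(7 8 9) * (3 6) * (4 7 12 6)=(3 4 7 8 9 12 6)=[0, 1, 2, 4, 7, 5, 3, 8, 9, 12, 10, 11, 6]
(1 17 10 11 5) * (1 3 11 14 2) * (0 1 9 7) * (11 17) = [1, 11, 9, 17, 4, 3, 6, 0, 8, 7, 14, 5, 12, 13, 2, 15, 16, 10] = (0 1 11 5 3 17 10 14 2 9 7)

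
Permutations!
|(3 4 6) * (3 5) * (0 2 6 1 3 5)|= 3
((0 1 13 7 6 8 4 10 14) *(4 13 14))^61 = (0 1 14)(4 10)(6 8 13 7)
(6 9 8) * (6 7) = (6 9 8 7) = [0, 1, 2, 3, 4, 5, 9, 6, 7, 8]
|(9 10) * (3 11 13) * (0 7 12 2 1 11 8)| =|(0 7 12 2 1 11 13 3 8)(9 10)| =18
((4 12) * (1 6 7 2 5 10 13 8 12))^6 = (1 13 7 12 5)(2 4 10 6 8)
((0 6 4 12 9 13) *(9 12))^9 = ((0 6 4 9 13))^9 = (0 13 9 4 6)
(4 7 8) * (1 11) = (1 11)(4 7 8) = [0, 11, 2, 3, 7, 5, 6, 8, 4, 9, 10, 1]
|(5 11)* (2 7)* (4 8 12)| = |(2 7)(4 8 12)(5 11)| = 6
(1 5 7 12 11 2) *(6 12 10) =(1 5 7 10 6 12 11 2) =[0, 5, 1, 3, 4, 7, 12, 10, 8, 9, 6, 2, 11]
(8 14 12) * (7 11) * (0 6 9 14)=(0 6 9 14 12 8)(7 11)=[6, 1, 2, 3, 4, 5, 9, 11, 0, 14, 10, 7, 8, 13, 12]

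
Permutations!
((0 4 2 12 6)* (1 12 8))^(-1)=((0 4 2 8 1 12 6))^(-1)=(0 6 12 1 8 2 4)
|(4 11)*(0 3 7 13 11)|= |(0 3 7 13 11 4)|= 6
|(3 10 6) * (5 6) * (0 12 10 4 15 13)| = |(0 12 10 5 6 3 4 15 13)| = 9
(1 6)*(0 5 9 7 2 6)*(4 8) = [5, 0, 6, 3, 8, 9, 1, 2, 4, 7] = (0 5 9 7 2 6 1)(4 8)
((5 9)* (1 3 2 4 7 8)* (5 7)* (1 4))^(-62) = (1 3 2)(4 7 5 8 9)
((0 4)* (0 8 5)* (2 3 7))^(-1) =((0 4 8 5)(2 3 7))^(-1) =(0 5 8 4)(2 7 3)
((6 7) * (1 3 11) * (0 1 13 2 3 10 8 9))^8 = (13)(0 8 1 9 10)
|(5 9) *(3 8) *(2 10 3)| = 4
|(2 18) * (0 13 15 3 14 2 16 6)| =9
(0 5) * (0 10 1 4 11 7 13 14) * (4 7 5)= (0 4 11 5 10 1 7 13 14)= [4, 7, 2, 3, 11, 10, 6, 13, 8, 9, 1, 5, 12, 14, 0]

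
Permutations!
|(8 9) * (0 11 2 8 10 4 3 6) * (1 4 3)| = 8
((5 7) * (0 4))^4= ((0 4)(5 7))^4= (7)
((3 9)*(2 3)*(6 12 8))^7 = (2 3 9)(6 12 8)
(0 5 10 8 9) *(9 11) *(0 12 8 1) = (0 5 10 1)(8 11 9 12) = [5, 0, 2, 3, 4, 10, 6, 7, 11, 12, 1, 9, 8]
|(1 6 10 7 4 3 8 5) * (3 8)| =|(1 6 10 7 4 8 5)| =7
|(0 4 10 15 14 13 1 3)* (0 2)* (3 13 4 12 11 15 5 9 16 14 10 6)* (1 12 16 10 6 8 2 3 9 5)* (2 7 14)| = 24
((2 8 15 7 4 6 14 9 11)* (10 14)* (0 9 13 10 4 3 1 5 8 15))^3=(0 2 3 8 11 7 5 9 15 1)(4 6)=((0 9 11 2 15 7 3 1 5 8)(4 6)(10 14 13))^3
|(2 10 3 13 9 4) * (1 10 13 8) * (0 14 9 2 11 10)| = 18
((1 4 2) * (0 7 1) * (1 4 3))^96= (7)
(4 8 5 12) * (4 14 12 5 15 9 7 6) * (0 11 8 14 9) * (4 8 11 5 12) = [5, 1, 2, 3, 14, 12, 8, 6, 15, 7, 10, 11, 9, 13, 4, 0] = (0 5 12 9 7 6 8 15)(4 14)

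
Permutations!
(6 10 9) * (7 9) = (6 10 7 9) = [0, 1, 2, 3, 4, 5, 10, 9, 8, 6, 7]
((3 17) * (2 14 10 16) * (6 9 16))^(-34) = (17)(2 10 9)(6 16 14)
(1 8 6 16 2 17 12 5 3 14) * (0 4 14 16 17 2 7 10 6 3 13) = (0 4 14 1 8 3 16 7 10 6 17 12 5 13) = [4, 8, 2, 16, 14, 13, 17, 10, 3, 9, 6, 11, 5, 0, 1, 15, 7, 12]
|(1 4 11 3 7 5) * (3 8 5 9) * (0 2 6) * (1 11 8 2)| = |(0 1 4 8 5 11 2 6)(3 7 9)| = 24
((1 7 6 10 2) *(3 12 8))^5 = (3 8 12)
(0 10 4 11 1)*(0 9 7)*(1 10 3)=[3, 9, 2, 1, 11, 5, 6, 0, 8, 7, 4, 10]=(0 3 1 9 7)(4 11 10)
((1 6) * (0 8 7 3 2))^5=((0 8 7 3 2)(1 6))^5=(8)(1 6)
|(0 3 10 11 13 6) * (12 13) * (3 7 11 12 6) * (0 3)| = |(0 7 11 6 3 10 12 13)| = 8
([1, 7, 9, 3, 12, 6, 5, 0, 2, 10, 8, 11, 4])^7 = (0 1 7)(2 8 10 9)(4 12)(5 6)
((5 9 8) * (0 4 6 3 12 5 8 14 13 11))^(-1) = (0 11 13 14 9 5 12 3 6 4)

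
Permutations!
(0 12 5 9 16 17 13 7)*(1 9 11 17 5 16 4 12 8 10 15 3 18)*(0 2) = (0 8 10 15 3 18 1 9 4 12 16 5 11 17 13 7 2) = [8, 9, 0, 18, 12, 11, 6, 2, 10, 4, 15, 17, 16, 7, 14, 3, 5, 13, 1]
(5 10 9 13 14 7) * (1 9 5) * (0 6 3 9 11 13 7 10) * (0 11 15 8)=(0 6 3 9 7 1 15 8)(5 11 13 14 10)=[6, 15, 2, 9, 4, 11, 3, 1, 0, 7, 5, 13, 12, 14, 10, 8]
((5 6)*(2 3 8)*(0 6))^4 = ((0 6 5)(2 3 8))^4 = (0 6 5)(2 3 8)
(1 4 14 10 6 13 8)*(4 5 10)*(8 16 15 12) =(1 5 10 6 13 16 15 12 8)(4 14) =[0, 5, 2, 3, 14, 10, 13, 7, 1, 9, 6, 11, 8, 16, 4, 12, 15]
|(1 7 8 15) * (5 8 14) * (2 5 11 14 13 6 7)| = 30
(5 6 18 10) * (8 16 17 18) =(5 6 8 16 17 18 10) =[0, 1, 2, 3, 4, 6, 8, 7, 16, 9, 5, 11, 12, 13, 14, 15, 17, 18, 10]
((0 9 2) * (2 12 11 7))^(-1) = (0 2 7 11 12 9)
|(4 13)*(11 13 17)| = 4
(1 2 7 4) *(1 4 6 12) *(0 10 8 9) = (0 10 8 9)(1 2 7 6 12) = [10, 2, 7, 3, 4, 5, 12, 6, 9, 0, 8, 11, 1]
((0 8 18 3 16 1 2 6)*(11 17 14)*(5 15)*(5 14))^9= (0 8 18 3 16 1 2 6)(5 17 11 14 15)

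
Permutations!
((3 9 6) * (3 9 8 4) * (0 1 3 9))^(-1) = (0 6 9 4 8 3 1)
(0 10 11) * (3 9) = (0 10 11)(3 9) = [10, 1, 2, 9, 4, 5, 6, 7, 8, 3, 11, 0]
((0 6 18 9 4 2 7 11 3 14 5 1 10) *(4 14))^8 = (18)(2 3 7 4 11)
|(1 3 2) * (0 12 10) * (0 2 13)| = 7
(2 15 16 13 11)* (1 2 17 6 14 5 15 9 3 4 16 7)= (1 2 9 3 4 16 13 11 17 6 14 5 15 7)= [0, 2, 9, 4, 16, 15, 14, 1, 8, 3, 10, 17, 12, 11, 5, 7, 13, 6]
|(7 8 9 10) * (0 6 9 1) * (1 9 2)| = 4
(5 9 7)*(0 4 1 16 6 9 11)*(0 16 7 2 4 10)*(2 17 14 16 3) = [10, 7, 4, 2, 1, 11, 9, 5, 8, 17, 0, 3, 12, 13, 16, 15, 6, 14] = (0 10)(1 7 5 11 3 2 4)(6 9 17 14 16)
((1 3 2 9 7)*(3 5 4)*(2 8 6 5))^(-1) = (1 7 9 2)(3 4 5 6 8)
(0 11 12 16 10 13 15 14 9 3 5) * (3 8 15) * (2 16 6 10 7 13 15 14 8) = [11, 1, 16, 5, 4, 0, 10, 13, 14, 2, 15, 12, 6, 3, 9, 8, 7] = (0 11 12 6 10 15 8 14 9 2 16 7 13 3 5)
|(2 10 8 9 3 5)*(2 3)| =|(2 10 8 9)(3 5)| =4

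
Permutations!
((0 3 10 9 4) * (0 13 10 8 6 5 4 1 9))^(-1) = (0 10 13 4 5 6 8 3)(1 9) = ((0 3 8 6 5 4 13 10)(1 9))^(-1)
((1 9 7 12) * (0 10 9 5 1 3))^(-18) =((0 10 9 7 12 3)(1 5))^(-18) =(12)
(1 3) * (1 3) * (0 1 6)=(0 1 6)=[1, 6, 2, 3, 4, 5, 0]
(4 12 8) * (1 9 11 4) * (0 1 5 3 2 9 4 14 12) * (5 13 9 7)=[1, 4, 7, 2, 0, 3, 6, 5, 13, 11, 10, 14, 8, 9, 12]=(0 1 4)(2 7 5 3)(8 13 9 11 14 12)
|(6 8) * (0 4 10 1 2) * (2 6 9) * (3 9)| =|(0 4 10 1 6 8 3 9 2)| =9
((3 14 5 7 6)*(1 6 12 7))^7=((1 6 3 14 5)(7 12))^7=(1 3 5 6 14)(7 12)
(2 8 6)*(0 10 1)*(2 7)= [10, 0, 8, 3, 4, 5, 7, 2, 6, 9, 1]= (0 10 1)(2 8 6 7)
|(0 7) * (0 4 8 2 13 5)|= 7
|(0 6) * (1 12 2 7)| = 4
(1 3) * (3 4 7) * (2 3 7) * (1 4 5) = (7)(1 5)(2 3 4) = [0, 5, 3, 4, 2, 1, 6, 7]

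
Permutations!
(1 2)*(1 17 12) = [0, 2, 17, 3, 4, 5, 6, 7, 8, 9, 10, 11, 1, 13, 14, 15, 16, 12] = (1 2 17 12)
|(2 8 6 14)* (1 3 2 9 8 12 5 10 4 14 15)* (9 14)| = |(1 3 2 12 5 10 4 9 8 6 15)| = 11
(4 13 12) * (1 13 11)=(1 13 12 4 11)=[0, 13, 2, 3, 11, 5, 6, 7, 8, 9, 10, 1, 4, 12]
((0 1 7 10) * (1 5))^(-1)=(0 10 7 1 5)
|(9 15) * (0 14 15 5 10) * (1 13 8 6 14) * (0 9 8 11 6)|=|(0 1 13 11 6 14 15 8)(5 10 9)|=24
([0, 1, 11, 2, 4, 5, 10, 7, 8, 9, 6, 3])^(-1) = (2 3 11)(6 10)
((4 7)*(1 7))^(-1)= ((1 7 4))^(-1)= (1 4 7)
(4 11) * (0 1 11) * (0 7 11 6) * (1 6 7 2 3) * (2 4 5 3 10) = [6, 7, 10, 1, 4, 3, 0, 11, 8, 9, 2, 5] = (0 6)(1 7 11 5 3)(2 10)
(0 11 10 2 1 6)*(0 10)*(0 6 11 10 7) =(0 10 2 1 11 6 7) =[10, 11, 1, 3, 4, 5, 7, 0, 8, 9, 2, 6]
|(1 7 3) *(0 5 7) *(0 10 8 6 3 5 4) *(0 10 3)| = |(0 4 10 8 6)(1 3)(5 7)| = 10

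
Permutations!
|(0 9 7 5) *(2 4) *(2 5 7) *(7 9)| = 6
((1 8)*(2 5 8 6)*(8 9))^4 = ((1 6 2 5 9 8))^4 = (1 9 2)(5 6 8)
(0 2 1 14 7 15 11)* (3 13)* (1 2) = (0 1 14 7 15 11)(3 13) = [1, 14, 2, 13, 4, 5, 6, 15, 8, 9, 10, 0, 12, 3, 7, 11]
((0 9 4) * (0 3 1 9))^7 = (1 3 4 9)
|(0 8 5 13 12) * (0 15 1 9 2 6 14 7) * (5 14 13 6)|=|(0 8 14 7)(1 9 2 5 6 13 12 15)|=8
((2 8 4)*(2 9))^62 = ((2 8 4 9))^62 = (2 4)(8 9)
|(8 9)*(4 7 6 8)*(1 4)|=|(1 4 7 6 8 9)|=6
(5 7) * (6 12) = (5 7)(6 12) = [0, 1, 2, 3, 4, 7, 12, 5, 8, 9, 10, 11, 6]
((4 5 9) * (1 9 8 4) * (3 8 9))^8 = (1 8 5)(3 4 9)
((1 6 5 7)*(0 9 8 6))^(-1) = ((0 9 8 6 5 7 1))^(-1) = (0 1 7 5 6 8 9)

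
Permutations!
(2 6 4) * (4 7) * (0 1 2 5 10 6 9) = (0 1 2 9)(4 5 10 6 7) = [1, 2, 9, 3, 5, 10, 7, 4, 8, 0, 6]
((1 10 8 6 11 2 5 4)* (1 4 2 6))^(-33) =((1 10 8)(2 5)(6 11))^(-33) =(2 5)(6 11)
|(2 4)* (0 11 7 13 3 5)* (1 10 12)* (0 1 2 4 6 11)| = 10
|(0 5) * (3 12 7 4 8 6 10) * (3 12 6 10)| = |(0 5)(3 6)(4 8 10 12 7)| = 10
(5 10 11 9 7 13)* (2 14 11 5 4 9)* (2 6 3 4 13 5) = [0, 1, 14, 4, 9, 10, 3, 5, 8, 7, 2, 6, 12, 13, 11] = (2 14 11 6 3 4 9 7 5 10)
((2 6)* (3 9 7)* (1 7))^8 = ((1 7 3 9)(2 6))^8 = (9)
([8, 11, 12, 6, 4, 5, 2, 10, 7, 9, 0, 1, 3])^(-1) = (0 10 7 8)(1 11)(2 6 3 12)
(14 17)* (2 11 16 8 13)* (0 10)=(0 10)(2 11 16 8 13)(14 17)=[10, 1, 11, 3, 4, 5, 6, 7, 13, 9, 0, 16, 12, 2, 17, 15, 8, 14]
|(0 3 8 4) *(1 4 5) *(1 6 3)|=|(0 1 4)(3 8 5 6)|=12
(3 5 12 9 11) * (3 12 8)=(3 5 8)(9 11 12)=[0, 1, 2, 5, 4, 8, 6, 7, 3, 11, 10, 12, 9]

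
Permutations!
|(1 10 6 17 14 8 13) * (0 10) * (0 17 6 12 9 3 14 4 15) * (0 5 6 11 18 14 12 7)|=|(0 10 7)(1 17 4 15 5 6 11 18 14 8 13)(3 12 9)|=33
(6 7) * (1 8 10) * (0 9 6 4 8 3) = (0 9 6 7 4 8 10 1 3) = [9, 3, 2, 0, 8, 5, 7, 4, 10, 6, 1]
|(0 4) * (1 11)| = 2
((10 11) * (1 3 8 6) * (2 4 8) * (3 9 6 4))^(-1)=((1 9 6)(2 3)(4 8)(10 11))^(-1)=(1 6 9)(2 3)(4 8)(10 11)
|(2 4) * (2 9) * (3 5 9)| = 5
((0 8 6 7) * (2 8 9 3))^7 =((0 9 3 2 8 6 7))^7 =(9)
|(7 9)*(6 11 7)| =4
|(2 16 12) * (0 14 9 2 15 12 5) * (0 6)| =14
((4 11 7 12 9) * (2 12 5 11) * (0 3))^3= (0 3)(2 4 9 12)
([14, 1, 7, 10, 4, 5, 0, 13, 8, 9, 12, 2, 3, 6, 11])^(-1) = (0 6 13 7 2 11 14)(3 12 10)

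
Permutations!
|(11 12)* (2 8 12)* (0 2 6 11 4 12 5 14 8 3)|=6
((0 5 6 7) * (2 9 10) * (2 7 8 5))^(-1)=(0 7 10 9 2)(5 8 6)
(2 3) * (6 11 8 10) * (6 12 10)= [0, 1, 3, 2, 4, 5, 11, 7, 6, 9, 12, 8, 10]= (2 3)(6 11 8)(10 12)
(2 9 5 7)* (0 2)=(0 2 9 5 7)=[2, 1, 9, 3, 4, 7, 6, 0, 8, 5]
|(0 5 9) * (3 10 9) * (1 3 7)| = 7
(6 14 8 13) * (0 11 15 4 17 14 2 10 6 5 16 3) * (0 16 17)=[11, 1, 10, 16, 0, 17, 2, 7, 13, 9, 6, 15, 12, 5, 8, 4, 3, 14]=(0 11 15 4)(2 10 6)(3 16)(5 17 14 8 13)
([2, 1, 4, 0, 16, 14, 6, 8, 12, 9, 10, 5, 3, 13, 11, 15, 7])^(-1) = (0 3 12 8 7 16 4 2)(5 11 14)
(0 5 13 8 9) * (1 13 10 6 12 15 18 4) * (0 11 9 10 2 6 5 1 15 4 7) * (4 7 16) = (0 1 13 8 10 5 2 6 12 7)(4 15 18 16)(9 11) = [1, 13, 6, 3, 15, 2, 12, 0, 10, 11, 5, 9, 7, 8, 14, 18, 4, 17, 16]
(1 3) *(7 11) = (1 3)(7 11) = [0, 3, 2, 1, 4, 5, 6, 11, 8, 9, 10, 7]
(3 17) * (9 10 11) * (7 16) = [0, 1, 2, 17, 4, 5, 6, 16, 8, 10, 11, 9, 12, 13, 14, 15, 7, 3] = (3 17)(7 16)(9 10 11)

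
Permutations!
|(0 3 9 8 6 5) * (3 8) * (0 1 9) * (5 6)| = |(0 8 5 1 9 3)| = 6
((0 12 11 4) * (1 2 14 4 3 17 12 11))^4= (0 12 4 17 14 3 2 11 1)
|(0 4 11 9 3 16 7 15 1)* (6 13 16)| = 11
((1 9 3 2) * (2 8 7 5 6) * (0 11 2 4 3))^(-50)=((0 11 2 1 9)(3 8 7 5 6 4))^(-50)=(11)(3 6 7)(4 5 8)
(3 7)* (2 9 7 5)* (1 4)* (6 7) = (1 4)(2 9 6 7 3 5) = [0, 4, 9, 5, 1, 2, 7, 3, 8, 6]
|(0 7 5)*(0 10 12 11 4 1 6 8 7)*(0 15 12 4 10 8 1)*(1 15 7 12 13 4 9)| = |(0 7 5 8 12 11 10 9 1 6 15 13 4)| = 13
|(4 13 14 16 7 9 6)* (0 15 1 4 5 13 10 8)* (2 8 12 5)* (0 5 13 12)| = |(0 15 1 4 10)(2 8 5 12 13 14 16 7 9 6)| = 10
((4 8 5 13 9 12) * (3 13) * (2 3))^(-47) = (2 3 13 9 12 4 8 5)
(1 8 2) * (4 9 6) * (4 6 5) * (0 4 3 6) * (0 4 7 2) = [7, 8, 1, 6, 9, 3, 4, 2, 0, 5] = (0 7 2 1 8)(3 6 4 9 5)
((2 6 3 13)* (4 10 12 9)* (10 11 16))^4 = (4 12 16)(9 10 11)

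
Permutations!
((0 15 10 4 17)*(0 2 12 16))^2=(0 10 17 12)(2 16 15 4)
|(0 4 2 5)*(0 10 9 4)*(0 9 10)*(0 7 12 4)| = |(0 9)(2 5 7 12 4)| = 10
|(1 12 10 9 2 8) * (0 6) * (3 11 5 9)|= |(0 6)(1 12 10 3 11 5 9 2 8)|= 18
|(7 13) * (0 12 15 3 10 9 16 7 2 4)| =|(0 12 15 3 10 9 16 7 13 2 4)| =11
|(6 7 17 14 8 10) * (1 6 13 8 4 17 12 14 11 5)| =9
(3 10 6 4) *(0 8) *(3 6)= [8, 1, 2, 10, 6, 5, 4, 7, 0, 9, 3]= (0 8)(3 10)(4 6)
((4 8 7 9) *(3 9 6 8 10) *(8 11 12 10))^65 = (3 4 7 11 10 9 8 6 12)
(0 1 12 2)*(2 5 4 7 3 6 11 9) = (0 1 12 5 4 7 3 6 11 9 2) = [1, 12, 0, 6, 7, 4, 11, 3, 8, 2, 10, 9, 5]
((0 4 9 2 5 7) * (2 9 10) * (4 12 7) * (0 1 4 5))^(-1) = ((0 12 7 1 4 10 2))^(-1) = (0 2 10 4 1 7 12)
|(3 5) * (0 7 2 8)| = |(0 7 2 8)(3 5)| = 4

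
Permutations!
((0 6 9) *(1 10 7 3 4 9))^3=(0 10 4 6 7 9 1 3)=((0 6 1 10 7 3 4 9))^3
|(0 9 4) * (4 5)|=4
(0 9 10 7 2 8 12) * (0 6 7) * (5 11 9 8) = (0 8 12 6 7 2 5 11 9 10) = [8, 1, 5, 3, 4, 11, 7, 2, 12, 10, 0, 9, 6]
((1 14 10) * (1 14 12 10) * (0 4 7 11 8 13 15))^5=(0 13 11 4 15 8 7)(1 12 10 14)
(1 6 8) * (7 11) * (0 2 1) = (0 2 1 6 8)(7 11) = [2, 6, 1, 3, 4, 5, 8, 11, 0, 9, 10, 7]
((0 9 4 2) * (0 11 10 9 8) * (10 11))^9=(11)(0 8)(2 10 9 4)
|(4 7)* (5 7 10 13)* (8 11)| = |(4 10 13 5 7)(8 11)| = 10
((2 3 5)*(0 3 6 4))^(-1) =(0 4 6 2 5 3) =((0 3 5 2 6 4))^(-1)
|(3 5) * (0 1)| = 2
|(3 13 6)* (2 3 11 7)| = |(2 3 13 6 11 7)| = 6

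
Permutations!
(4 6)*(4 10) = (4 6 10) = [0, 1, 2, 3, 6, 5, 10, 7, 8, 9, 4]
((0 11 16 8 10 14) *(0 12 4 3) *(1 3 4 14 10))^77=((0 11 16 8 1 3)(12 14))^77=(0 3 1 8 16 11)(12 14)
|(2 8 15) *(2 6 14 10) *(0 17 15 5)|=|(0 17 15 6 14 10 2 8 5)|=9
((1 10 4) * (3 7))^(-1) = ((1 10 4)(3 7))^(-1) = (1 4 10)(3 7)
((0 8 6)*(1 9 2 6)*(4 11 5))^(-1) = (0 6 2 9 1 8)(4 5 11)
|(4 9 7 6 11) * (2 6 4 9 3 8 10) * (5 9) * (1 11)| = |(1 11 5 9 7 4 3 8 10 2 6)| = 11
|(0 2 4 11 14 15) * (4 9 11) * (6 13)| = |(0 2 9 11 14 15)(6 13)| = 6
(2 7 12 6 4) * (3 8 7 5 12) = (2 5 12 6 4)(3 8 7) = [0, 1, 5, 8, 2, 12, 4, 3, 7, 9, 10, 11, 6]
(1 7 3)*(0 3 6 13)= (0 3 1 7 6 13)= [3, 7, 2, 1, 4, 5, 13, 6, 8, 9, 10, 11, 12, 0]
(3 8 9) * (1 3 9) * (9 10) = [0, 3, 2, 8, 4, 5, 6, 7, 1, 10, 9] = (1 3 8)(9 10)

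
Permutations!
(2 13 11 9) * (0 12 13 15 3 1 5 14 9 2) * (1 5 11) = (0 12 13 1 11 2 15 3 5 14 9) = [12, 11, 15, 5, 4, 14, 6, 7, 8, 0, 10, 2, 13, 1, 9, 3]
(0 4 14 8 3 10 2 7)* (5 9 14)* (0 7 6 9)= (0 4 5)(2 6 9 14 8 3 10)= [4, 1, 6, 10, 5, 0, 9, 7, 3, 14, 2, 11, 12, 13, 8]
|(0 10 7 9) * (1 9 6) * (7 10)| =|(10)(0 7 6 1 9)| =5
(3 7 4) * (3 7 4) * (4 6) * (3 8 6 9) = (3 9)(4 7 8 6) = [0, 1, 2, 9, 7, 5, 4, 8, 6, 3]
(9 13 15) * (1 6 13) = (1 6 13 15 9) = [0, 6, 2, 3, 4, 5, 13, 7, 8, 1, 10, 11, 12, 15, 14, 9]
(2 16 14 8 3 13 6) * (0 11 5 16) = [11, 1, 0, 13, 4, 16, 2, 7, 3, 9, 10, 5, 12, 6, 8, 15, 14] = (0 11 5 16 14 8 3 13 6 2)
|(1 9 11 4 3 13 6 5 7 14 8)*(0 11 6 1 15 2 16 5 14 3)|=12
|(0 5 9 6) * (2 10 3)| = |(0 5 9 6)(2 10 3)| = 12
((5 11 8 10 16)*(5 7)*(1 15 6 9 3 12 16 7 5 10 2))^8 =(1 11 12 6 2 5 3 15 8 16 9)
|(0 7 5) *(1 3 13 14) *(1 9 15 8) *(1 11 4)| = |(0 7 5)(1 3 13 14 9 15 8 11 4)| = 9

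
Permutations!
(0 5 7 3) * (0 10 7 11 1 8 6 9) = (0 5 11 1 8 6 9)(3 10 7) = [5, 8, 2, 10, 4, 11, 9, 3, 6, 0, 7, 1]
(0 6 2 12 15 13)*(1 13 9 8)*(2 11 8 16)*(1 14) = (0 6 11 8 14 1 13)(2 12 15 9 16) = [6, 13, 12, 3, 4, 5, 11, 7, 14, 16, 10, 8, 15, 0, 1, 9, 2]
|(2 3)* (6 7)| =|(2 3)(6 7)| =2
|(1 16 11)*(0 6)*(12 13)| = 6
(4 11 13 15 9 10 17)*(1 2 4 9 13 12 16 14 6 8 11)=(1 2 4)(6 8 11 12 16 14)(9 10 17)(13 15)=[0, 2, 4, 3, 1, 5, 8, 7, 11, 10, 17, 12, 16, 15, 6, 13, 14, 9]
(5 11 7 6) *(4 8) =(4 8)(5 11 7 6) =[0, 1, 2, 3, 8, 11, 5, 6, 4, 9, 10, 7]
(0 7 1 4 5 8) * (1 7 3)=[3, 4, 2, 1, 5, 8, 6, 7, 0]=(0 3 1 4 5 8)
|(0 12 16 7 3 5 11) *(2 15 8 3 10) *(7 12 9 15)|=|(0 9 15 8 3 5 11)(2 7 10)(12 16)|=42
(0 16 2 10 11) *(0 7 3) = (0 16 2 10 11 7 3) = [16, 1, 10, 0, 4, 5, 6, 3, 8, 9, 11, 7, 12, 13, 14, 15, 2]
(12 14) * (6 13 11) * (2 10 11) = (2 10 11 6 13)(12 14) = [0, 1, 10, 3, 4, 5, 13, 7, 8, 9, 11, 6, 14, 2, 12]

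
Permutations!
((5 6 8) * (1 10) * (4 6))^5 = (1 10)(4 6 8 5)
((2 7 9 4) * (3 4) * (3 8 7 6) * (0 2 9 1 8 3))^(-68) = ((0 2 6)(1 8 7)(3 4 9))^(-68) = (0 2 6)(1 8 7)(3 4 9)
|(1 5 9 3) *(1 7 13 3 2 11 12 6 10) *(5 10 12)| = 12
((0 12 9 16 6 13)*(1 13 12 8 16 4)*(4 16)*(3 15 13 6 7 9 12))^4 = ((0 8 4 1 6 3 15 13)(7 9 16))^4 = (0 6)(1 13)(3 8)(4 15)(7 9 16)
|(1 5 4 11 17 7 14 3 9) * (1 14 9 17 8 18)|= 30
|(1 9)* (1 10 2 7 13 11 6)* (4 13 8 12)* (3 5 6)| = |(1 9 10 2 7 8 12 4 13 11 3 5 6)| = 13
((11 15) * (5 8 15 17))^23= ((5 8 15 11 17))^23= (5 11 8 17 15)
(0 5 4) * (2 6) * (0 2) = [5, 1, 6, 3, 2, 4, 0] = (0 5 4 2 6)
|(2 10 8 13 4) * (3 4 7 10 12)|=4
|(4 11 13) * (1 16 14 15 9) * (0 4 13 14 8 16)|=14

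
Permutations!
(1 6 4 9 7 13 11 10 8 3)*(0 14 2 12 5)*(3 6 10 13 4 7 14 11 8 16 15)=(0 11 13 8 6 7 4 9 14 2 12 5)(1 10 16 15 3)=[11, 10, 12, 1, 9, 0, 7, 4, 6, 14, 16, 13, 5, 8, 2, 3, 15]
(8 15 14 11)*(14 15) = [0, 1, 2, 3, 4, 5, 6, 7, 14, 9, 10, 8, 12, 13, 11, 15] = (15)(8 14 11)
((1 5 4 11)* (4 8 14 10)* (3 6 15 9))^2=((1 5 8 14 10 4 11)(3 6 15 9))^2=(1 8 10 11 5 14 4)(3 15)(6 9)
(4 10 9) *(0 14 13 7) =(0 14 13 7)(4 10 9) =[14, 1, 2, 3, 10, 5, 6, 0, 8, 4, 9, 11, 12, 7, 13]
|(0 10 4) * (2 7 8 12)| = |(0 10 4)(2 7 8 12)| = 12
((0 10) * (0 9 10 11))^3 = ((0 11)(9 10))^3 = (0 11)(9 10)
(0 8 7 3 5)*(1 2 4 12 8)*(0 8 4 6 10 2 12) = [1, 12, 6, 5, 0, 8, 10, 3, 7, 9, 2, 11, 4] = (0 1 12 4)(2 6 10)(3 5 8 7)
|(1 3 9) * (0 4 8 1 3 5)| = |(0 4 8 1 5)(3 9)| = 10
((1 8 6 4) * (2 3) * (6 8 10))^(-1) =(1 4 6 10)(2 3)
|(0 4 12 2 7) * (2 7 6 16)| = 12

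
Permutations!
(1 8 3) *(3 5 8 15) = [0, 15, 2, 1, 4, 8, 6, 7, 5, 9, 10, 11, 12, 13, 14, 3] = (1 15 3)(5 8)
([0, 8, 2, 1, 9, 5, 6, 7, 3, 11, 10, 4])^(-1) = [0, 3, 2, 8, 11, 5, 6, 7, 1, 4, 10, 9]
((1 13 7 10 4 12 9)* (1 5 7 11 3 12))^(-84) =(1 5 11 10 12)(3 4 9 13 7)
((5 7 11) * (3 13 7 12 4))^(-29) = (3 4 12 5 11 7 13)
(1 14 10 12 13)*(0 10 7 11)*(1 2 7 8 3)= (0 10 12 13 2 7 11)(1 14 8 3)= [10, 14, 7, 1, 4, 5, 6, 11, 3, 9, 12, 0, 13, 2, 8]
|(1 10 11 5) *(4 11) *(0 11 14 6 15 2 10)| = 12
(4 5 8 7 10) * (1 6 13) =(1 6 13)(4 5 8 7 10) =[0, 6, 2, 3, 5, 8, 13, 10, 7, 9, 4, 11, 12, 1]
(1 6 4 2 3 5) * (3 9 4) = (1 6 3 5)(2 9 4) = [0, 6, 9, 5, 2, 1, 3, 7, 8, 4]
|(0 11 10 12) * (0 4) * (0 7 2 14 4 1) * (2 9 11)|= 10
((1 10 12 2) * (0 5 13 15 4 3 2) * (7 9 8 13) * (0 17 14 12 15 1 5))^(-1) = (1 13 8 9 7 5 2 3 4 15 10)(12 14 17)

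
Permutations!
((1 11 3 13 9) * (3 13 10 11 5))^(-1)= (1 9 13 11 10 3 5)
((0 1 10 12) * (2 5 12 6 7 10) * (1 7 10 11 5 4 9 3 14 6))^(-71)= (0 12 5 11 7)(1 2 4 9 3 14 6 10)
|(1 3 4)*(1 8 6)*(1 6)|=4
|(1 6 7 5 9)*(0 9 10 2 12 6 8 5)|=10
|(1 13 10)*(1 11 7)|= 5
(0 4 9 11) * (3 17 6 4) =(0 3 17 6 4 9 11) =[3, 1, 2, 17, 9, 5, 4, 7, 8, 11, 10, 0, 12, 13, 14, 15, 16, 6]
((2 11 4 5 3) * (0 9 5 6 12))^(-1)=(0 12 6 4 11 2 3 5 9)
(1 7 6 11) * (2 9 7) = (1 2 9 7 6 11) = [0, 2, 9, 3, 4, 5, 11, 6, 8, 7, 10, 1]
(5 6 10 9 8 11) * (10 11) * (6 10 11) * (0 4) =[4, 1, 2, 3, 0, 10, 6, 7, 11, 8, 9, 5] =(0 4)(5 10 9 8 11)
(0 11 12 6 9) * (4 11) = (0 4 11 12 6 9) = [4, 1, 2, 3, 11, 5, 9, 7, 8, 0, 10, 12, 6]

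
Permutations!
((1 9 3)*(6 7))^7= (1 9 3)(6 7)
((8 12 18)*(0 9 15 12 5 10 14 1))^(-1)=(0 1 14 10 5 8 18 12 15 9)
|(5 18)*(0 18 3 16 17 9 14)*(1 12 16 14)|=|(0 18 5 3 14)(1 12 16 17 9)|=5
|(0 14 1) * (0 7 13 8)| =|(0 14 1 7 13 8)| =6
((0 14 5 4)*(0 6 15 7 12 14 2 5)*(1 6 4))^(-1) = (0 14 12 7 15 6 1 5 2)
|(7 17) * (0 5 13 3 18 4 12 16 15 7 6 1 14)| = |(0 5 13 3 18 4 12 16 15 7 17 6 1 14)| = 14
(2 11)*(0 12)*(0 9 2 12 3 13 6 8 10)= (0 3 13 6 8 10)(2 11 12 9)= [3, 1, 11, 13, 4, 5, 8, 7, 10, 2, 0, 12, 9, 6]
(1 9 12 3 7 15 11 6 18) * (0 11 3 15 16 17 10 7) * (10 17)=(0 11 6 18 1 9 12 15 3)(7 16 10)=[11, 9, 2, 0, 4, 5, 18, 16, 8, 12, 7, 6, 15, 13, 14, 3, 10, 17, 1]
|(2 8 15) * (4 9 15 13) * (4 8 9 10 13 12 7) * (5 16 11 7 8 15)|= |(2 9 5 16 11 7 4 10 13 15)(8 12)|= 10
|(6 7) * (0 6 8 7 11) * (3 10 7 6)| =|(0 3 10 7 8 6 11)| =7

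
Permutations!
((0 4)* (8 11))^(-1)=(0 4)(8 11)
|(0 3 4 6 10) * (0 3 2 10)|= 6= |(0 2 10 3 4 6)|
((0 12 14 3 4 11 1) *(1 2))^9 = ((0 12 14 3 4 11 2 1))^9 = (0 12 14 3 4 11 2 1)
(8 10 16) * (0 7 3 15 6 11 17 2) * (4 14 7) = (0 4 14 7 3 15 6 11 17 2)(8 10 16) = [4, 1, 0, 15, 14, 5, 11, 3, 10, 9, 16, 17, 12, 13, 7, 6, 8, 2]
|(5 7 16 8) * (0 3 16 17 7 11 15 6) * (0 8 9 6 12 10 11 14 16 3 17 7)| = 12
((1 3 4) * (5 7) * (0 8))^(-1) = (0 8)(1 4 3)(5 7)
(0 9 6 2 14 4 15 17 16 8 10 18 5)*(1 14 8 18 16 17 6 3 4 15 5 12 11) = (0 9 3 4 5)(1 14 15 6 2 8 10 16 18 12 11) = [9, 14, 8, 4, 5, 0, 2, 7, 10, 3, 16, 1, 11, 13, 15, 6, 18, 17, 12]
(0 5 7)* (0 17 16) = [5, 1, 2, 3, 4, 7, 6, 17, 8, 9, 10, 11, 12, 13, 14, 15, 0, 16] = (0 5 7 17 16)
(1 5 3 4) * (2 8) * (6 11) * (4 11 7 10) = (1 5 3 11 6 7 10 4)(2 8) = [0, 5, 8, 11, 1, 3, 7, 10, 2, 9, 4, 6]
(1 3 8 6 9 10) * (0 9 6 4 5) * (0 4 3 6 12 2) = (0 9 10 1 6 12 2)(3 8)(4 5) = [9, 6, 0, 8, 5, 4, 12, 7, 3, 10, 1, 11, 2]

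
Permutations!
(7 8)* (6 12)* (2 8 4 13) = (2 8 7 4 13)(6 12) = [0, 1, 8, 3, 13, 5, 12, 4, 7, 9, 10, 11, 6, 2]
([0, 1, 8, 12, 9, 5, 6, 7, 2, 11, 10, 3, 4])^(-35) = [0, 1, 8, 3, 4, 5, 6, 7, 2, 9, 10, 11, 12]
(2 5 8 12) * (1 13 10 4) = [0, 13, 5, 3, 1, 8, 6, 7, 12, 9, 4, 11, 2, 10] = (1 13 10 4)(2 5 8 12)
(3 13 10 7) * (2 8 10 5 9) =(2 8 10 7 3 13 5 9) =[0, 1, 8, 13, 4, 9, 6, 3, 10, 2, 7, 11, 12, 5]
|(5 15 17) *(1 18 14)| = |(1 18 14)(5 15 17)| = 3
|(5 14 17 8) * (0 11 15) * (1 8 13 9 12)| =24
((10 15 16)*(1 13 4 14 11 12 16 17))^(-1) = ((1 13 4 14 11 12 16 10 15 17))^(-1) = (1 17 15 10 16 12 11 14 4 13)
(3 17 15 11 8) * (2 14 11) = (2 14 11 8 3 17 15) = [0, 1, 14, 17, 4, 5, 6, 7, 3, 9, 10, 8, 12, 13, 11, 2, 16, 15]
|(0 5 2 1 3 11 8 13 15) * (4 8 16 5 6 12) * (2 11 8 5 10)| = |(0 6 12 4 5 11 16 10 2 1 3 8 13 15)| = 14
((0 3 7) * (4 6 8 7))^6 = ((0 3 4 6 8 7))^6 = (8)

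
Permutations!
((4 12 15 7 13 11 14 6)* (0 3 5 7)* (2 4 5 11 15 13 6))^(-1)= (0 15 13 12 4 2 14 11 3)(5 6 7)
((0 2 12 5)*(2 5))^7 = ((0 5)(2 12))^7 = (0 5)(2 12)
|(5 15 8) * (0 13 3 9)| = |(0 13 3 9)(5 15 8)| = 12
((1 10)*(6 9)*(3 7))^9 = (1 10)(3 7)(6 9)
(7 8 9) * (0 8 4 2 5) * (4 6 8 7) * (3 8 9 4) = [7, 1, 5, 8, 2, 0, 9, 6, 4, 3] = (0 7 6 9 3 8 4 2 5)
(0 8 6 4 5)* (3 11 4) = [8, 1, 2, 11, 5, 0, 3, 7, 6, 9, 10, 4] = (0 8 6 3 11 4 5)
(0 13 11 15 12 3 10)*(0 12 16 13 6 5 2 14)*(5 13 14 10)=[6, 1, 10, 5, 4, 2, 13, 7, 8, 9, 12, 15, 3, 11, 0, 16, 14]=(0 6 13 11 15 16 14)(2 10 12 3 5)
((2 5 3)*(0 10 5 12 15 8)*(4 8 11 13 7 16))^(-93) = ((0 10 5 3 2 12 15 11 13 7 16 4 8))^(-93) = (0 4 7 11 12 3 10 8 16 13 15 2 5)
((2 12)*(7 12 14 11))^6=((2 14 11 7 12))^6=(2 14 11 7 12)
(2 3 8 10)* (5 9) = (2 3 8 10)(5 9) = [0, 1, 3, 8, 4, 9, 6, 7, 10, 5, 2]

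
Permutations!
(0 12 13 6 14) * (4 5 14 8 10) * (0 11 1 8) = (0 12 13 6)(1 8 10 4 5 14 11) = [12, 8, 2, 3, 5, 14, 0, 7, 10, 9, 4, 1, 13, 6, 11]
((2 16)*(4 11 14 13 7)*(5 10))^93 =(2 16)(4 13 11 7 14)(5 10) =((2 16)(4 11 14 13 7)(5 10))^93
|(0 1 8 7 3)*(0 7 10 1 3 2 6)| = 15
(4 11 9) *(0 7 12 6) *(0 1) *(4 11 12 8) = (0 7 8 4 12 6 1)(9 11) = [7, 0, 2, 3, 12, 5, 1, 8, 4, 11, 10, 9, 6]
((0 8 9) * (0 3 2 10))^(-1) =(0 10 2 3 9 8)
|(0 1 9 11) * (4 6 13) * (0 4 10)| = |(0 1 9 11 4 6 13 10)| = 8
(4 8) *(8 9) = [0, 1, 2, 3, 9, 5, 6, 7, 4, 8] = (4 9 8)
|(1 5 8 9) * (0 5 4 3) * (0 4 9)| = 6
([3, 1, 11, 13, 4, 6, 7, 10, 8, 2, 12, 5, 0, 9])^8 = [7, 1, 3, 10, 4, 9, 2, 11, 8, 0, 5, 13, 6, 12]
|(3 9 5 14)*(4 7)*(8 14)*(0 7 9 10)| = 9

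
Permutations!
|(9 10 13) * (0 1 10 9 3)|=5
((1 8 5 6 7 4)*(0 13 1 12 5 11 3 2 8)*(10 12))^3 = (13)(2 3 11 8)(4 5)(6 10)(7 12)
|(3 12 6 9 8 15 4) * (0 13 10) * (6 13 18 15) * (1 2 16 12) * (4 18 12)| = |(0 12 13 10)(1 2 16 4 3)(6 9 8)(15 18)| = 60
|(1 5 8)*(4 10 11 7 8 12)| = 8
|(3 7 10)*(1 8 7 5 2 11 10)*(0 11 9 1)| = 10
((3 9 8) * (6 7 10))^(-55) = ((3 9 8)(6 7 10))^(-55) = (3 8 9)(6 10 7)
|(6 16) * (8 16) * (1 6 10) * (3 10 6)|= |(1 3 10)(6 8 16)|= 3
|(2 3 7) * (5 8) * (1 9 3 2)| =4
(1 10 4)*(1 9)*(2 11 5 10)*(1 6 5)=(1 2 11)(4 9 6 5 10)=[0, 2, 11, 3, 9, 10, 5, 7, 8, 6, 4, 1]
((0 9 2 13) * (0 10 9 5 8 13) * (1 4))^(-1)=(0 2 9 10 13 8 5)(1 4)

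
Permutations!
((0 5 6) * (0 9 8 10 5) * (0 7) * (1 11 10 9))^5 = ((0 7)(1 11 10 5 6)(8 9))^5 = (11)(0 7)(8 9)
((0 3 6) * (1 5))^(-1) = (0 6 3)(1 5)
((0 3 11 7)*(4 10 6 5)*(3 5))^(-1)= (0 7 11 3 6 10 4 5)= ((0 5 4 10 6 3 11 7))^(-1)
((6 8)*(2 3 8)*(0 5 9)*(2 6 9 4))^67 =(0 3 5 8 4 9 2)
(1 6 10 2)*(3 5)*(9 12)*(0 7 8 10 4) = [7, 6, 1, 5, 0, 3, 4, 8, 10, 12, 2, 11, 9] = (0 7 8 10 2 1 6 4)(3 5)(9 12)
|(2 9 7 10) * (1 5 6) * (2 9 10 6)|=|(1 5 2 10 9 7 6)|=7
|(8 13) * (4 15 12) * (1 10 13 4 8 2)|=4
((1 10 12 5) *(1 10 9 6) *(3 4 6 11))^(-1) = (1 6 4 3 11 9)(5 12 10) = ((1 9 11 3 4 6)(5 10 12))^(-1)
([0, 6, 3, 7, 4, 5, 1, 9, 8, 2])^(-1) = (1 6)(2 9 7 3)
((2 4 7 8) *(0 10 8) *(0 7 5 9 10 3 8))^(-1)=(0 10 9 5 4 2 8 3)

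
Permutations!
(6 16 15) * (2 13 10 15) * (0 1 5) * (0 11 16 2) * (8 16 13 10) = (0 1 5 11 13 8 16)(2 10 15 6) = [1, 5, 10, 3, 4, 11, 2, 7, 16, 9, 15, 13, 12, 8, 14, 6, 0]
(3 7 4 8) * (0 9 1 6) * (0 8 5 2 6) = (0 9 1)(2 6 8 3 7 4 5) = [9, 0, 6, 7, 5, 2, 8, 4, 3, 1]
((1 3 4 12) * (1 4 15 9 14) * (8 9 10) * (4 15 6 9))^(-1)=((1 3 6 9 14)(4 12 15 10 8))^(-1)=(1 14 9 6 3)(4 8 10 15 12)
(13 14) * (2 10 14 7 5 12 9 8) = (2 10 14 13 7 5 12 9 8) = [0, 1, 10, 3, 4, 12, 6, 5, 2, 8, 14, 11, 9, 7, 13]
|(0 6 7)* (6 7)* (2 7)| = 3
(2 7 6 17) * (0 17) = (0 17 2 7 6) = [17, 1, 7, 3, 4, 5, 0, 6, 8, 9, 10, 11, 12, 13, 14, 15, 16, 2]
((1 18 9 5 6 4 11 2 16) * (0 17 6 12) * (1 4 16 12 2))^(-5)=((0 17 6 16 4 11 1 18 9 5 2 12))^(-5)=(0 18 6 5 4 12 1 17 9 16 2 11)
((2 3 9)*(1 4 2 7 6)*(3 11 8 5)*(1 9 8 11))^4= (11)(1 4 2)(3 8 5)(6 9 7)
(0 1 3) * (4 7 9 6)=(0 1 3)(4 7 9 6)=[1, 3, 2, 0, 7, 5, 4, 9, 8, 6]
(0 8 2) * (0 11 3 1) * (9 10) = [8, 0, 11, 1, 4, 5, 6, 7, 2, 10, 9, 3] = (0 8 2 11 3 1)(9 10)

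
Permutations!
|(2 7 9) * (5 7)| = |(2 5 7 9)| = 4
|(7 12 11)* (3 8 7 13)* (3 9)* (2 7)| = 8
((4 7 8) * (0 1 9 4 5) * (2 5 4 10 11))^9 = (0 9 11 5 1 10 2)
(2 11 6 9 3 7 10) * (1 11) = (1 11 6 9 3 7 10 2) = [0, 11, 1, 7, 4, 5, 9, 10, 8, 3, 2, 6]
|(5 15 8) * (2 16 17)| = |(2 16 17)(5 15 8)| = 3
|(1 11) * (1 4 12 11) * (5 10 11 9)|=|(4 12 9 5 10 11)|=6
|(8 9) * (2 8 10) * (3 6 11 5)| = 4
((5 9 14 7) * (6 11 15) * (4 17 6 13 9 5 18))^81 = (4 17 6 11 15 13 9 14 7 18)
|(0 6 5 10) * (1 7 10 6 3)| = 10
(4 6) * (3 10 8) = (3 10 8)(4 6) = [0, 1, 2, 10, 6, 5, 4, 7, 3, 9, 8]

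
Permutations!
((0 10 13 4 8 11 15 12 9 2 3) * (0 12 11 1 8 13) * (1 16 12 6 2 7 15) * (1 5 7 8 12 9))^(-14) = ((0 10)(1 12)(2 3 6)(4 13)(5 7 15 11)(8 16 9))^(-14) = (2 3 6)(5 15)(7 11)(8 16 9)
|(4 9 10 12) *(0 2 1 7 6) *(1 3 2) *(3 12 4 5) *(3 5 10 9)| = |(0 1 7 6)(2 12 10 4 3)| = 20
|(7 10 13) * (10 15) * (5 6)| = 4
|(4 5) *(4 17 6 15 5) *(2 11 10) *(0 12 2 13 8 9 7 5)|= |(0 12 2 11 10 13 8 9 7 5 17 6 15)|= 13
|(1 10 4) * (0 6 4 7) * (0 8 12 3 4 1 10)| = 6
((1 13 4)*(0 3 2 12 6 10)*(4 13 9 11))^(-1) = (13)(0 10 6 12 2 3)(1 4 11 9)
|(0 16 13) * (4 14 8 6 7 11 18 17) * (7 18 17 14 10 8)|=|(0 16 13)(4 10 8 6 18 14 7 11 17)|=9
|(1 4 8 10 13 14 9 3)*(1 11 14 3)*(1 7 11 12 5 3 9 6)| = |(1 4 8 10 13 9 7 11 14 6)(3 12 5)| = 30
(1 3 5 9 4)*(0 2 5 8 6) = (0 2 5 9 4 1 3 8 6) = [2, 3, 5, 8, 1, 9, 0, 7, 6, 4]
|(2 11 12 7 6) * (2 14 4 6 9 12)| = |(2 11)(4 6 14)(7 9 12)| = 6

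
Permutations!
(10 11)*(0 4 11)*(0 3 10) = (0 4 11)(3 10) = [4, 1, 2, 10, 11, 5, 6, 7, 8, 9, 3, 0]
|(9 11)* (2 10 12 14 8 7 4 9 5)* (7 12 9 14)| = 5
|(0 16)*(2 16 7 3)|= |(0 7 3 2 16)|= 5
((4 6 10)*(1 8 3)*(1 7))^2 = (1 3)(4 10 6)(7 8)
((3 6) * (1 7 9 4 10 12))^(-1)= (1 12 10 4 9 7)(3 6)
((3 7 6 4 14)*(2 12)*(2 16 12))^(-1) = (3 14 4 6 7)(12 16)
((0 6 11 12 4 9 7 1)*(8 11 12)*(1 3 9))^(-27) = (0 4 6 1 12)(8 11)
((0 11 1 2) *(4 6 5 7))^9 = ((0 11 1 2)(4 6 5 7))^9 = (0 11 1 2)(4 6 5 7)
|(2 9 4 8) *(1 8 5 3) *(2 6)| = 8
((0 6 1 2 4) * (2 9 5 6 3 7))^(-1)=(0 4 2 7 3)(1 6 5 9)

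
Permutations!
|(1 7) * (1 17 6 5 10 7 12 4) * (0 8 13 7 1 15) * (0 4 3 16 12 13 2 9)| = 84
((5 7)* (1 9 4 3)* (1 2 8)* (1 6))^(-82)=((1 9 4 3 2 8 6)(5 7))^(-82)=(1 4 2 6 9 3 8)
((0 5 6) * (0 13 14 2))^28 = (0 14 6)(2 13 5)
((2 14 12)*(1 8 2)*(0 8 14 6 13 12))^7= (0 14 1 12 13 6 2 8)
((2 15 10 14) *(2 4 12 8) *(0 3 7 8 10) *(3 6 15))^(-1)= (0 15 6)(2 8 7 3)(4 14 10 12)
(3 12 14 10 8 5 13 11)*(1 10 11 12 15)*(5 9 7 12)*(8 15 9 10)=[0, 8, 2, 9, 4, 13, 6, 12, 10, 7, 15, 3, 14, 5, 11, 1]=(1 8 10 15)(3 9 7 12 14 11)(5 13)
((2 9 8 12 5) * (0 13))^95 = (0 13)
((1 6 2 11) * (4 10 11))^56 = (1 2 10)(4 11 6)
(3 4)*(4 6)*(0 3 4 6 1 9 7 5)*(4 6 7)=(0 3 1 9 4 6 7 5)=[3, 9, 2, 1, 6, 0, 7, 5, 8, 4]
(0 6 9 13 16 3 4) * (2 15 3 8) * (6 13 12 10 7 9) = (0 13 16 8 2 15 3 4)(7 9 12 10) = [13, 1, 15, 4, 0, 5, 6, 9, 2, 12, 7, 11, 10, 16, 14, 3, 8]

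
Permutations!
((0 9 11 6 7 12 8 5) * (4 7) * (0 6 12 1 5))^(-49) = (0 9 11 12 8)(1 5 6 4 7)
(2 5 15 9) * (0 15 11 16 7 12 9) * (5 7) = (0 15)(2 7 12 9)(5 11 16) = [15, 1, 7, 3, 4, 11, 6, 12, 8, 2, 10, 16, 9, 13, 14, 0, 5]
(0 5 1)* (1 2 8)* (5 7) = (0 7 5 2 8 1) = [7, 0, 8, 3, 4, 2, 6, 5, 1]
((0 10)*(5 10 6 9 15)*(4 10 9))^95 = (0 10 4 6)(5 15 9)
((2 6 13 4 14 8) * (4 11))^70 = (14)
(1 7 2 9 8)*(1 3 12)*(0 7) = (0 7 2 9 8 3 12 1) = [7, 0, 9, 12, 4, 5, 6, 2, 3, 8, 10, 11, 1]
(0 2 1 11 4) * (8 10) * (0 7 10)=(0 2 1 11 4 7 10 8)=[2, 11, 1, 3, 7, 5, 6, 10, 0, 9, 8, 4]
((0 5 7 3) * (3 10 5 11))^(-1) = (0 3 11)(5 10 7)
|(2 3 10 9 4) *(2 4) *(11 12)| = 4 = |(2 3 10 9)(11 12)|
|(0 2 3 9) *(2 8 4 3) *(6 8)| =6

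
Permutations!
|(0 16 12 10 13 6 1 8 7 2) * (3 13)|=11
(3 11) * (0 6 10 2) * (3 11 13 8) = (0 6 10 2)(3 13 8) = [6, 1, 0, 13, 4, 5, 10, 7, 3, 9, 2, 11, 12, 8]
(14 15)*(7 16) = (7 16)(14 15) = [0, 1, 2, 3, 4, 5, 6, 16, 8, 9, 10, 11, 12, 13, 15, 14, 7]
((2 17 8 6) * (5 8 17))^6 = (17)(2 8)(5 6)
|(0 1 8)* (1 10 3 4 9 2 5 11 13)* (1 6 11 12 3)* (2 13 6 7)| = |(0 10 1 8)(2 5 12 3 4 9 13 7)(6 11)| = 8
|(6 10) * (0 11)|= |(0 11)(6 10)|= 2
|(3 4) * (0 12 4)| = 4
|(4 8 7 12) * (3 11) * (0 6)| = 4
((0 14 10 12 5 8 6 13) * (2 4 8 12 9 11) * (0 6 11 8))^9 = (0 14 10 9 8 11 2 4)(5 12)(6 13) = ((0 14 10 9 8 11 2 4)(5 12)(6 13))^9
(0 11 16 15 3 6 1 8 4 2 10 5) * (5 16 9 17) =[11, 8, 10, 6, 2, 0, 1, 7, 4, 17, 16, 9, 12, 13, 14, 3, 15, 5] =(0 11 9 17 5)(1 8 4 2 10 16 15 3 6)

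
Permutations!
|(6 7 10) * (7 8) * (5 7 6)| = |(5 7 10)(6 8)| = 6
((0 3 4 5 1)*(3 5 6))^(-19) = (0 1 5)(3 6 4)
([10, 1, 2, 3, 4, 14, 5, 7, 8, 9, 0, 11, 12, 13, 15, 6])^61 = [10, 1, 2, 3, 4, 14, 5, 7, 8, 9, 0, 11, 12, 13, 15, 6]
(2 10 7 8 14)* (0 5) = (0 5)(2 10 7 8 14) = [5, 1, 10, 3, 4, 0, 6, 8, 14, 9, 7, 11, 12, 13, 2]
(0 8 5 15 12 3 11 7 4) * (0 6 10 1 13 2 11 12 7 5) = (0 8)(1 13 2 11 5 15 7 4 6 10)(3 12) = [8, 13, 11, 12, 6, 15, 10, 4, 0, 9, 1, 5, 3, 2, 14, 7]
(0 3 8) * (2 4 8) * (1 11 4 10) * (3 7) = [7, 11, 10, 2, 8, 5, 6, 3, 0, 9, 1, 4] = (0 7 3 2 10 1 11 4 8)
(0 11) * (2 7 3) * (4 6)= (0 11)(2 7 3)(4 6)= [11, 1, 7, 2, 6, 5, 4, 3, 8, 9, 10, 0]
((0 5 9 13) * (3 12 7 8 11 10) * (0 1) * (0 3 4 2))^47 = ((0 5 9 13 1 3 12 7 8 11 10 4 2))^47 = (0 8 13 4 12 5 11 1 2 7 9 10 3)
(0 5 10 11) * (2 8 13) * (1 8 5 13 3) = (0 13 2 5 10 11)(1 8 3) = [13, 8, 5, 1, 4, 10, 6, 7, 3, 9, 11, 0, 12, 2]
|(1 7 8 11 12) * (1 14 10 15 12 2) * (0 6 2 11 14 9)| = 11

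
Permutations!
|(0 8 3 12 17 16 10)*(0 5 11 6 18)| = |(0 8 3 12 17 16 10 5 11 6 18)| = 11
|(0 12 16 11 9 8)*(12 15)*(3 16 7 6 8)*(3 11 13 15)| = 18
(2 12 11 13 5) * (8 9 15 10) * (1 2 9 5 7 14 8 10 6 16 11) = [0, 2, 12, 3, 4, 9, 16, 14, 5, 15, 10, 13, 1, 7, 8, 6, 11] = (1 2 12)(5 9 15 6 16 11 13 7 14 8)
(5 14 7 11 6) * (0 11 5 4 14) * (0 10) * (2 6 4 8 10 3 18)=(0 11 4 14 7 5 3 18 2 6 8 10)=[11, 1, 6, 18, 14, 3, 8, 5, 10, 9, 0, 4, 12, 13, 7, 15, 16, 17, 2]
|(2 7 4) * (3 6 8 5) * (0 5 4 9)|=9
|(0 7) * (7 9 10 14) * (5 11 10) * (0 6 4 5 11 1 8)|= 11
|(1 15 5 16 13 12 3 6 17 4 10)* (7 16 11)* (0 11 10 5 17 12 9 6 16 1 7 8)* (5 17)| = |(0 11 8)(1 15 5 10 7)(3 16 13 9 6 12)(4 17)| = 30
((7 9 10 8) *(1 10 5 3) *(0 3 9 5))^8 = ((0 3 1 10 8 7 5 9))^8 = (10)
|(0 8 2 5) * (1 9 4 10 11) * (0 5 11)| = 8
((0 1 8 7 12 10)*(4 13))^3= ((0 1 8 7 12 10)(4 13))^3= (0 7)(1 12)(4 13)(8 10)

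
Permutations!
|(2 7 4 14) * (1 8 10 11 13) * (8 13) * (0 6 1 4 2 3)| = |(0 6 1 13 4 14 3)(2 7)(8 10 11)| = 42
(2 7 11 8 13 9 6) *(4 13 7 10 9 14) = [0, 1, 10, 3, 13, 5, 2, 11, 7, 6, 9, 8, 12, 14, 4] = (2 10 9 6)(4 13 14)(7 11 8)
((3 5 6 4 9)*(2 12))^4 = ((2 12)(3 5 6 4 9))^4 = (12)(3 9 4 6 5)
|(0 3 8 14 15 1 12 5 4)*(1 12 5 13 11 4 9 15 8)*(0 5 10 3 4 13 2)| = 42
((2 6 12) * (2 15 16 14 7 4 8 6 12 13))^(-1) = (2 13 6 8 4 7 14 16 15 12)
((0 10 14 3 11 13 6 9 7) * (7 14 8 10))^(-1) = (0 7)(3 14 9 6 13 11)(8 10)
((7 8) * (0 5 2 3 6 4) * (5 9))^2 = (0 5 3 4 9 2 6)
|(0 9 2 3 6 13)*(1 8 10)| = 6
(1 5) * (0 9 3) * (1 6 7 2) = [9, 5, 1, 0, 4, 6, 7, 2, 8, 3] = (0 9 3)(1 5 6 7 2)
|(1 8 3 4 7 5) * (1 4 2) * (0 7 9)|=20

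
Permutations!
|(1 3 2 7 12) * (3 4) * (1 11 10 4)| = 7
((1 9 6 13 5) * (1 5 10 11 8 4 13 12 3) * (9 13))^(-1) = (1 3 12 6 9 4 8 11 10 13)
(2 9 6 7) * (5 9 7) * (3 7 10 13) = (2 10 13 3 7)(5 9 6) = [0, 1, 10, 7, 4, 9, 5, 2, 8, 6, 13, 11, 12, 3]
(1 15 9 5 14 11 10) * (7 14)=[0, 15, 2, 3, 4, 7, 6, 14, 8, 5, 1, 10, 12, 13, 11, 9]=(1 15 9 5 7 14 11 10)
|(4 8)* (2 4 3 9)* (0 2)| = |(0 2 4 8 3 9)| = 6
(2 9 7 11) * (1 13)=(1 13)(2 9 7 11)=[0, 13, 9, 3, 4, 5, 6, 11, 8, 7, 10, 2, 12, 1]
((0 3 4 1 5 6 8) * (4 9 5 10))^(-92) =((0 3 9 5 6 8)(1 10 4))^(-92) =(0 6 9)(1 10 4)(3 8 5)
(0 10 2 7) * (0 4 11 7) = (0 10 2)(4 11 7) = [10, 1, 0, 3, 11, 5, 6, 4, 8, 9, 2, 7]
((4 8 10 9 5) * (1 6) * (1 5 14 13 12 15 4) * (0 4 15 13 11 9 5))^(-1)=(15)(0 6 1 5 10 8 4)(9 11 14)(12 13)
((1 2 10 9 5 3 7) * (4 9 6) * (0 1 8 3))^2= (0 2 6 9)(1 10 4 5)(3 8 7)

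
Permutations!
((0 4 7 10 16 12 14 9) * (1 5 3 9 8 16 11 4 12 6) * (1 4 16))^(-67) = (0 5 14 9 1 12 3 8)(4 6 16 11 10 7)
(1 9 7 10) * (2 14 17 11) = [0, 9, 14, 3, 4, 5, 6, 10, 8, 7, 1, 2, 12, 13, 17, 15, 16, 11] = (1 9 7 10)(2 14 17 11)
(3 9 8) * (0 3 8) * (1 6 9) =(0 3 1 6 9) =[3, 6, 2, 1, 4, 5, 9, 7, 8, 0]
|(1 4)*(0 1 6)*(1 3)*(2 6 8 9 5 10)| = |(0 3 1 4 8 9 5 10 2 6)| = 10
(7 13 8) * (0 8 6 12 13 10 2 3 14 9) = [8, 1, 3, 14, 4, 5, 12, 10, 7, 0, 2, 11, 13, 6, 9] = (0 8 7 10 2 3 14 9)(6 12 13)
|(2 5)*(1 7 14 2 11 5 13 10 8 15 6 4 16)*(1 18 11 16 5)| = 14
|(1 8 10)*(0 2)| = |(0 2)(1 8 10)| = 6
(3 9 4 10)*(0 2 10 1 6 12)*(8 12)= [2, 6, 10, 9, 1, 5, 8, 7, 12, 4, 3, 11, 0]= (0 2 10 3 9 4 1 6 8 12)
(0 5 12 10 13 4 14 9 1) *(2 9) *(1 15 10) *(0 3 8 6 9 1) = (0 5 12)(1 3 8 6 9 15 10 13 4 14 2) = [5, 3, 1, 8, 14, 12, 9, 7, 6, 15, 13, 11, 0, 4, 2, 10]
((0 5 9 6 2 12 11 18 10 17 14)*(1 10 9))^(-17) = ((0 5 1 10 17 14)(2 12 11 18 9 6))^(-17) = (0 5 1 10 17 14)(2 12 11 18 9 6)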